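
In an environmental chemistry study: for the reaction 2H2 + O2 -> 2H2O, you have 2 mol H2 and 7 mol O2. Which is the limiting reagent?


Mole ratio available / coefficient:
  H2: 2/2 = 1.000
  O2: 7/1 = 7.000
Smaller ratio is limiting.

H2


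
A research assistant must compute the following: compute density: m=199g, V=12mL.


ρ = mass/volume
= 199/12
= 16.583 g/mL

16.583 g/mL


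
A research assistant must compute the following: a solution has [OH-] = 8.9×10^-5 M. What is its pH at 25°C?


pOH = -log10([OH-]) = -log10(8.9×10^-5)
= 5 - log10(8.9) = 4.05
pH = 14 - pOH = 14 - 4.05 = 9.95

9.95


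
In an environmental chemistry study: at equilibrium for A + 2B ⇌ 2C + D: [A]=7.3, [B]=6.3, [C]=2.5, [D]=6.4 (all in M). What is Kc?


Kc = [C]^2[D]/([A][B]^2)
= (2.5^2 × 6.4^1)/(7.3^1 × 6.3^2)
= 40/289.737
= 0.1381

0.1381


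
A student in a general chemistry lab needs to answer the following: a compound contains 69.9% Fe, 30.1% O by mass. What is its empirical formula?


Assume 100 g sample. Moles of each element:
  Fe: 69.9/55.85 = 1.252 mol
  O: 30.1/16.0 = 1.881 mol
Divide by smallest (1.252):
  Fe: 1.252/1.252 = 1.0
  O: 1.881/1.252 = 1.5
Multiply all ratios by 2 to obtain whole numbers.
Empirical formula: Fe2O3

Fe2O3


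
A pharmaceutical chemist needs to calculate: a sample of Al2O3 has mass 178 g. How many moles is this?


M(Al2O3) = 101.96 g/mol
n = mass/M = 178/101.96 = 1.7458 mol

1.7458 mol


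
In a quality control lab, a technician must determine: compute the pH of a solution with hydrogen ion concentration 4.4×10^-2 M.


pH = -log10([H+]) = -log10(4.4×10^-2)
= 2 - log10(4.4)
= 2 - 0.64
= 1.36

1.36


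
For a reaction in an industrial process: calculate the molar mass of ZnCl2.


M(ZnCl2) = 1×65.38 + 2×35.45
= 65.38 + 70.9
= 136.28 g/mol

136.28 g/mol


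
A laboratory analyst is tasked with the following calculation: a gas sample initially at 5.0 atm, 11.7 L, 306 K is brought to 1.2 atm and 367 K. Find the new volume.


P1V1/T1 = P2V2/T2
V2 = P1V1T2/(T1P2)
= 5.0×11.7×367/(306×1.2)
= 58.468 L

58.468 L


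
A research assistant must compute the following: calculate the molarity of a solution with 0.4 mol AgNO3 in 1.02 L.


M = n/V = 0.4/1.02 = 0.392 mol/L

0.392 M


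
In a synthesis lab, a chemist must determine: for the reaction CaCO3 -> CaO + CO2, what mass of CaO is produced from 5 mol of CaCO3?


Mole ratio CaO:CaCO3 = 1:1
n(CaO) = 5 × 1/1 = 5.000 mol
mass = 5.000 × 56.08 = 280.4 g

280.4 g


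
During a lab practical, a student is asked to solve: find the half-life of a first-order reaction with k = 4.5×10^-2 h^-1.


t½ = ln2/k = 0.693147/(4.5×10^-2 h^-1)
= 15.40 h

15.40 h


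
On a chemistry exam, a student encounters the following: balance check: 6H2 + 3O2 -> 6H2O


Equation: 6H2 + 3O2 -> 6H2O
Check atoms: H: 12=12, O: 6=6
Balanced

Yes, balanced


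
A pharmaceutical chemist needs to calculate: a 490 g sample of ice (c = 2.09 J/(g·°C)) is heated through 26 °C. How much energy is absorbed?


q = mcΔT = 490 × 2.09 × 26
= 26626.60 J

26626.60 J


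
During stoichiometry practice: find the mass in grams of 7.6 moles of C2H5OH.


M(C2H5OH) = 46.07 g/mol
mass = n × M = 7.6 × 46.07 = 350.13 g

350.13 g


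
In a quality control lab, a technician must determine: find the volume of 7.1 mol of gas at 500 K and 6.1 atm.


PV = nRT  (R = 0.08206 L·atm/(mol·K))
V = nRT/P = 7.1×0.08206×500/6.1
= 47.756 L

47.756 L


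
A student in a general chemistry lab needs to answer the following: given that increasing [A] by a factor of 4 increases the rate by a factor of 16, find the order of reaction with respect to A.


rate ∝ [A]^n
4^n = 16 → n = 2
Order in A: 2

2


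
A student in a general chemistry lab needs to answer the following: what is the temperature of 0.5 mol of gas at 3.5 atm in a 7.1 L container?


PV = nRT  (R = 0.08206 L·atm/(mol·K))
T = PV/(nR) = 3.5×7.1/(0.5×0.08206)
= 24.85/0.041030
= 605.65 K

605.65 K


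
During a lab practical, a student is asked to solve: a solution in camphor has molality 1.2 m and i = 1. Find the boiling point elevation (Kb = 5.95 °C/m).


ΔTb = Kb × m × i
= 5.95 × 1.2 × 1
= 7.14 °C

7.14 °C


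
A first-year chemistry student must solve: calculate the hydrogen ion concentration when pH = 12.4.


[H+] = 10^(-pH) = 10^(-12.4)
= 3.98×10^-13 M

3.98×10^-13 M


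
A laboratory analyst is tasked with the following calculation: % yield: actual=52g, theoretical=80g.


% yield = actual/theoretical × 100
= 52/80 × 100
= 65.0%

65.0%


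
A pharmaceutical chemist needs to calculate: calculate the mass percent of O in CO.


M(CO) = 1×12.01 + 1×16.0 = 28.01 g/mol
Mass of O = 1 × 16.0 = 16.00 g/mol
% O = 16.00/28.01 × 100 = 57.12%

57.12%


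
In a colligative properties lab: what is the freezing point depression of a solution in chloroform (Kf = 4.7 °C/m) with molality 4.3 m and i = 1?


ΔTf = Kf × m × i
= 4.7 × 4.3 × 1
= 20.21 °C

20.21 °C


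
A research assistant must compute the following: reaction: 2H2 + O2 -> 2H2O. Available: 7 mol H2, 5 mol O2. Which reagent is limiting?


Mole ratio available / coefficient:
  H2: 7/2 = 3.500
  O2: 5/1 = 5.000
Smaller ratio is limiting.

H2


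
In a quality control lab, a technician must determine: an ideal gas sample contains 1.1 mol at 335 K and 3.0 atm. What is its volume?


PV = nRT  (R = 0.08206 L·atm/(mol·K))
V = nRT/P = 1.1×0.08206×335/3.0
= 10.08 L

10.08 L


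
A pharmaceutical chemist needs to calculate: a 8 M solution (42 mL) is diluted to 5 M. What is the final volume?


C1V1 = C2V2
8 × 42 = 5 × V2
V2 = 336/5 = 67.2 mL

67.2 mL


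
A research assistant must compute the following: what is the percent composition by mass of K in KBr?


M(KBr) = 1×39.1 + 1×79.9 = 119.00 g/mol
Mass of K = 1 × 39.1 = 39.10 g/mol
% K = 39.10/119.00 × 100 = 32.86%

32.86%


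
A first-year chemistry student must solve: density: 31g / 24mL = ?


ρ = mass/volume
= 31/24
= 1.292 g/mL

1.292 g/mL


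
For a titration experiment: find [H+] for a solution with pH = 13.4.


[H+] = 10^(-pH) = 10^(-13.4)
= 3.98×10^-14 M

3.98×10^-14 M


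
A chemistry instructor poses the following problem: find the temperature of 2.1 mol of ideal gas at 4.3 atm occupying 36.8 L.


PV = nRT  (R = 0.08206 L·atm/(mol·K))
T = PV/(nR) = 4.3×36.8/(2.1×0.08206)
= 158.24/0.172326
= 918.26 K

918.26 K


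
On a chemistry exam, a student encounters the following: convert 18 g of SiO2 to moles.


M(SiO2) = 60.09 g/mol
n = mass/M = 18/60.09 = 0.2996 mol

0.2996 mol


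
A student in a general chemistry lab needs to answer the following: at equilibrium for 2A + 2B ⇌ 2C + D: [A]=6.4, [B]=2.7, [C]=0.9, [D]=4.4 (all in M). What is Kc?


Kc = [C]^2[D]/([A]^2[B]^2)
= (0.9^2 × 4.4^1)/(6.4^2 × 2.7^2)
= 3.564/298.5984
= 0.01194

0.01194


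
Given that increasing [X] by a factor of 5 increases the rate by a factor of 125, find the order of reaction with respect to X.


rate ∝ [X]^n
5^n = 125 → n = 3
Order in X: 3

3


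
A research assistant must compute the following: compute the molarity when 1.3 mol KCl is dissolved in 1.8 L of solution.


M = n/V = 1.3/1.8 = 0.722 mol/L

0.722 M


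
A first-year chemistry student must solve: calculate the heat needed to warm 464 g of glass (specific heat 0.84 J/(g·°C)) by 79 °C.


q = mcΔT = 464 × 0.84 × 79
= 30791.04 J

30791.04 J


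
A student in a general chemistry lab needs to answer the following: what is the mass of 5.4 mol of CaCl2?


M(CaCl2) = 110.98 g/mol
mass = n × M = 5.4 × 110.98 = 599.29 g

599.29 g


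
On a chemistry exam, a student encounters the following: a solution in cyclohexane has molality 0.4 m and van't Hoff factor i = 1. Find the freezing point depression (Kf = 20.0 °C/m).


ΔTf = Kf × m × i
= 20.0 × 0.4 × 1
= 8.0 °C

8.0 °C


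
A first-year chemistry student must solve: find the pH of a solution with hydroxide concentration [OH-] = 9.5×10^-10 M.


pOH = -log10([OH-]) = -log10(9.5×10^-10)
= 10 - log10(9.5) = 9.02
pH = 14 - pOH = 14 - 9.02 = 4.98

4.98


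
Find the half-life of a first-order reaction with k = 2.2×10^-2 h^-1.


t½ = ln2/k = 0.693147/(2.2×10^-2 h^-1)
= 31.51 h

31.51 h


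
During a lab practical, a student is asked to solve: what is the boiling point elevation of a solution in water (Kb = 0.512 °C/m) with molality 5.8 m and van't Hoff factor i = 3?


ΔTb = Kb × m × i
= 0.512 × 5.8 × 3
= 8.9088 °C

8.9088 °C


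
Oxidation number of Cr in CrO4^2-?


x + 4(-2) = -2, so x = +6
Oxidation number: +6

+6


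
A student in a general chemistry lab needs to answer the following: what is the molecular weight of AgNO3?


M(AgNO3) = 1×107.87 + 1×14.01 + 3×16.0
= 107.87 + 14.01 + 48.0
= 169.88 g/mol

169.88 g/mol


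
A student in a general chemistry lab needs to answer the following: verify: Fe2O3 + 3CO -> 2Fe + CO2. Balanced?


Equation: Fe2O3 + 3CO -> 2Fe + CO2
Check atoms: C: 3≠1, Fe: 2=2, O: 6≠2
Not balanced

No, not balanced


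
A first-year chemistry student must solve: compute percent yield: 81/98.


% yield = actual/theoretical × 100
= 81/98 × 100
= 82.65%

82.65%


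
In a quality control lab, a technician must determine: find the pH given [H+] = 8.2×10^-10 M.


pH = -log10([H+]) = -log10(8.2×10^-10)
= 10 - log10(8.2)
= 10 - 0.91
= 9.09

9.09


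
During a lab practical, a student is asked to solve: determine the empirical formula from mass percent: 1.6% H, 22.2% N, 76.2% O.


Assume 100 g sample. Moles of each element:
  H: 1.6/1.008 = 1.587 mol
  N: 22.2/14.01 = 1.585 mol
  O: 76.2/16.0 = 4.763 mol
Divide by smallest (1.585):
  H: 1.587/1.585 = 1.0
  N: 1.585/1.585 = 1.0
  O: 4.763/1.585 = 3.01
Empirical formula: HNO3

HNO3


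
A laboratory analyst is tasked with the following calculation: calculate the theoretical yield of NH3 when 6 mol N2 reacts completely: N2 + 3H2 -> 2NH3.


Mole ratio NH3:N2 = 2:1
n(NH3) = 6 × 2/1 = 12.000 mol
mass = 12.000 × 17.03 = 204.36 g

204.36 g


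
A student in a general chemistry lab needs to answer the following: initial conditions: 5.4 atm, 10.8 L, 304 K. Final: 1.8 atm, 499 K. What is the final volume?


P1V1/T1 = P2V2/T2
V2 = P1V1T2/(T1P2)
= 5.4×10.8×499/(304×1.8)
= 53.183 L

53.183 L


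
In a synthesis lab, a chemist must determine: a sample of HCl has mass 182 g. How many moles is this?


M(HCl) = 36.46 g/mol
n = mass/M = 182/36.46 = 4.9918 mol

4.9918 mol


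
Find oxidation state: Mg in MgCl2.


Group 2 metal: +2
Oxidation number: +2

+2


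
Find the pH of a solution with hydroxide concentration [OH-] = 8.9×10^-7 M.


pOH = -log10([OH-]) = -log10(8.9×10^-7)
= 7 - log10(8.9) = 6.05
pH = 14 - pOH = 14 - 6.05 = 7.95

7.95


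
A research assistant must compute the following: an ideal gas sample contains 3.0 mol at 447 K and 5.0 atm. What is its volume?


PV = nRT  (R = 0.08206 L·atm/(mol·K))
V = nRT/P = 3.0×0.08206×447/5.0
= 22.008 L

22.008 L


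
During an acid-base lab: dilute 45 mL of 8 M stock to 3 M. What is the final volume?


C1V1 = C2V2
8 × 45 = 3 × V2
V2 = 360/3 = 120.0 mL

120.0 mL


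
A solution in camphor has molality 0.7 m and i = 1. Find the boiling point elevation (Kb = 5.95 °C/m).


ΔTb = Kb × m × i
= 5.95 × 0.7 × 1
= 4.165 °C

4.165 °C


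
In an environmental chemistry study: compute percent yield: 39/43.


% yield = actual/theoretical × 100
= 39/43 × 100
= 90.7%

90.7%


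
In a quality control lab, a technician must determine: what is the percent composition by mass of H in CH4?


M(CH4) = 1×12.01 + 4×1.008 = 16.042 g/mol
Mass of H = 4 × 1.008 = 4.032 g/mol
% H = 4.032/16.042 × 100 = 25.13%

25.13%


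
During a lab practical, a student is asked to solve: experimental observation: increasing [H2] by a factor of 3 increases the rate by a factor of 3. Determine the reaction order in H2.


rate ∝ [H2]^n
3^n = 3 → n = 1
Order in H2: 1

1


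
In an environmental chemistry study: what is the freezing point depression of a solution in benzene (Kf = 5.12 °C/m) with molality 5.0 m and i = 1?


ΔTf = Kf × m × i
= 5.12 × 5.0 × 1
= 25.6 °C

25.6 °C


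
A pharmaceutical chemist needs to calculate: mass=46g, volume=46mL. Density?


ρ = mass/volume
= 46/46
= 1.0 g/mL

1.0 g/mL


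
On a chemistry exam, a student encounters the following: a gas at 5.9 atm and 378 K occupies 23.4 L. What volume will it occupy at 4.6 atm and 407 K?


P1V1/T1 = P2V2/T2
V2 = P1V1T2/(T1P2)
= 5.9×23.4×407/(378×4.6)
= 32.316 L

32.316 L


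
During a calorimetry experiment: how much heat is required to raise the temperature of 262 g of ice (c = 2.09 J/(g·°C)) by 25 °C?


q = mcΔT = 262 × 2.09 × 25
= 13689.50 J

13689.50 J


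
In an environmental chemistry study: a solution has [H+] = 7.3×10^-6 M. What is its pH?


pH = -log10([H+]) = -log10(7.3×10^-6)
= 6 - log10(7.3)
= 6 - 0.86
= 5.14

5.14


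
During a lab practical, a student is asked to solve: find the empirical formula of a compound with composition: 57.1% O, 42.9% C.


Assume 100 g sample. Moles of each element:
  O: 57.1/16.0 = 3.569 mol
  C: 42.9/12.01 = 3.572 mol
Divide by smallest (3.569):
  O: 3.569/3.569 = 1.0
  C: 3.572/3.569 = 1.0
Empirical formula: CO

CO


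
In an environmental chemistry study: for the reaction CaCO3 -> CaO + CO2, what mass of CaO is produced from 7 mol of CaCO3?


Mole ratio CaO:CaCO3 = 1:1
n(CaO) = 7 × 1/1 = 7.000 mol
mass = 7.000 × 56.08 = 392.56 g

392.56 g


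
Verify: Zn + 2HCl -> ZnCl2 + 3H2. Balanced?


Equation: Zn + 2HCl -> ZnCl2 + 3H2
Check atoms: Cl: 2=2, H: 2≠6, Zn: 1=1
Not balanced

No, not balanced


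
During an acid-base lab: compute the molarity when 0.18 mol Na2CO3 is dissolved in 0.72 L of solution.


M = n/V = 0.18/0.72 = 0.250 mol/L

0.250 M


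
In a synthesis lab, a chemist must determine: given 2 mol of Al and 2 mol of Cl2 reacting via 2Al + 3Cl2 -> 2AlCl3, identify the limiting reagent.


Mole ratio available / coefficient:
  Al: 2/2 = 1.000
  Cl2: 2/3 = 0.667
Smaller ratio is limiting.

Cl2


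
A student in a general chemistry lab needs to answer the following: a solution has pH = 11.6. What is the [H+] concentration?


[H+] = 10^(-pH) = 10^(-11.6)
= 2.51×10^-12 M

2.51×10^-12 M


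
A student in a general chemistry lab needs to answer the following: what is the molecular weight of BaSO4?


M(BaSO4) = 1×137.33 + 1×32.07 + 4×16.0
= 137.33 + 32.07 + 64.0
= 233.4 g/mol

233.4 g/mol


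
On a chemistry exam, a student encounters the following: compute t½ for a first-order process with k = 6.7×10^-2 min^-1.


t½ = ln2/k = 0.693147/(6.7×10^-2 min^-1)
= 10.35 min

10.35 min


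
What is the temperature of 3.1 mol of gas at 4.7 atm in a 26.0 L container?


PV = nRT  (R = 0.08206 L·atm/(mol·K))
T = PV/(nR) = 4.7×26.0/(3.1×0.08206)
= 122.20/0.254386
= 480.37 K

480.37 K


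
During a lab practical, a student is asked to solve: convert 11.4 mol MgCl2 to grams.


M(MgCl2) = 95.21 g/mol
mass = n × M = 11.4 × 95.21 = 1085.39 g

1085.39 g


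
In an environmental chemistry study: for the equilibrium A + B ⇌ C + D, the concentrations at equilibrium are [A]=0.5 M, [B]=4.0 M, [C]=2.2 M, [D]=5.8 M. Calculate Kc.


Kc = [C][D]/([A][B])
= (2.2^1 × 5.8^1)/(0.5^1 × 4.0^1)
= 12.76/2
= 6.380

6.380


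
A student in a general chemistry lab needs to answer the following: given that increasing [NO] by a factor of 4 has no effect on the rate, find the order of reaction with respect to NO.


rate ∝ [NO]^n
rate ∝ [NO]^0
Order in NO: 0

0


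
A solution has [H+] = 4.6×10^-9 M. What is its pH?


pH = -log10([H+]) = -log10(4.6×10^-9)
= 9 - log10(4.6)
= 9 - 0.66
= 8.34

8.34


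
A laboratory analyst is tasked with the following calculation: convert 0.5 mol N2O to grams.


M(N2O) = 44.02 g/mol
mass = n × M = 0.5 × 44.02 = 22.01 g

22.01 g


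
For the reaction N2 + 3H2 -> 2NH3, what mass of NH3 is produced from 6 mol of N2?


Mole ratio NH3:N2 = 2:1
n(NH3) = 6 × 2/1 = 12.000 mol
mass = 12.000 × 17.03 = 204.36 g

204.36 g


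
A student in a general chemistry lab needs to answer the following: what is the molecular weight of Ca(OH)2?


M(Ca(OH)2) = 1×40.08 + 2×16.0 + 2×1.008
= 40.08 + 32.0 + 2.02
= 74.1 g/mol

74.1 g/mol


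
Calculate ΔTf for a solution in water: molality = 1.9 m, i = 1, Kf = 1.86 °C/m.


ΔTf = Kf × m × i
= 1.86 × 1.9 × 1
= 3.534 °C

3.534 °C


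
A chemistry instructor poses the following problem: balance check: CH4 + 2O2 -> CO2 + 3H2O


Equation: CH4 + 2O2 -> CO2 + 3H2O
Check atoms: C: 1=1, H: 4≠6, O: 4≠5
Not balanced

No, not balanced


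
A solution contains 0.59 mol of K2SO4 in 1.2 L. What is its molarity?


M = n/V = 0.59/1.2 = 0.492 mol/L

0.492 M


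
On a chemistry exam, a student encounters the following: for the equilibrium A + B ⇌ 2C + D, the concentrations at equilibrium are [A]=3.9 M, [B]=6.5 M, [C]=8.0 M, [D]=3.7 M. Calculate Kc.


Kc = [C]^2[D]/([A][B])
= (8.0^2 × 3.7^1)/(3.9^1 × 6.5^1)
= 236.8/25.35
= 9.341

9.341


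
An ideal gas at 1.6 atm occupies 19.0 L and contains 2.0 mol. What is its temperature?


PV = nRT  (R = 0.08206 L·atm/(mol·K))
T = PV/(nR) = 1.6×19.0/(2.0×0.08206)
= 30.40/0.164120
= 185.23 K

185.23 K


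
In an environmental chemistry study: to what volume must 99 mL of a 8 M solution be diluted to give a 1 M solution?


C1V1 = C2V2
8 × 99 = 1 × V2
V2 = 792/1 = 792.0 mL

792.0 mL


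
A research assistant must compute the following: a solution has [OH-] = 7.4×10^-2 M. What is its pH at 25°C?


pOH = -log10([OH-]) = -log10(7.4×10^-2)
= 2 - log10(7.4) = 1.13
pH = 14 - pOH = 14 - 1.13 = 12.87

12.87


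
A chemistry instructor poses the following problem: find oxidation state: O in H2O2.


Peroxide: O is -1
Oxidation number: -1

-1


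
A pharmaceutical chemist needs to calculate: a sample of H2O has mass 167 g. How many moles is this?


M(H2O) = 18.02 g/mol
n = mass/M = 167/18.02 = 9.2675 mol

9.2675 mol


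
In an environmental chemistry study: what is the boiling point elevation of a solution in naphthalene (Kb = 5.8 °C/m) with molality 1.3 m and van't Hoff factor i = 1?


ΔTb = Kb × m × i
= 5.8 × 1.3 × 1
= 7.54 °C

7.54 °C


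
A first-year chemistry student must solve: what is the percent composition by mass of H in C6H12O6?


M(C6H12O6) = 6×12.01 + 12×1.008 + 6×16.0 = 180.156 g/mol
Mass of H = 12 × 1.008 = 12.096 g/mol
% H = 12.096/180.156 × 100 = 6.71%

6.71%


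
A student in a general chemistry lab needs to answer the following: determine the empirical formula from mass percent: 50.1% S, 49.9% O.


Assume 100 g sample. Moles of each element:
  S: 50.1/32.07 = 1.562 mol
  O: 49.9/16.0 = 3.119 mol
Divide by smallest (1.562):
  S: 1.562/1.562 = 1.0
  O: 3.119/1.562 = 2.0
Empirical formula: SO2

SO2


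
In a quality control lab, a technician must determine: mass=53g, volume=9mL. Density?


ρ = mass/volume
= 53/9
= 5.889 g/mL

5.889 g/mL


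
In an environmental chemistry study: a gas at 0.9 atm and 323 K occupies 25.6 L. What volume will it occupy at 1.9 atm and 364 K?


P1V1/T1 = P2V2/T2
V2 = P1V1T2/(T1P2)
= 0.9×25.6×364/(323×1.9)
= 13.666 L

13.666 L


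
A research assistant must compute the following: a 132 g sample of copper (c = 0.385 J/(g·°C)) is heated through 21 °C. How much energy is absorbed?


q = mcΔT = 132 × 0.385 × 21
= 1067.22 J

1067.22 J


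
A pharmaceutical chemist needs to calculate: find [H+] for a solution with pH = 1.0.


[H+] = 10^(-pH) = 10^(-1.0)
= 1.0×10^-1 M

1.0×10^-1 M


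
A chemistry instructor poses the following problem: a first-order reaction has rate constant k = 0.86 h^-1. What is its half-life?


t½ = ln2/k = 0.693147/(0.86 h^-1)
= 0.8060 h

0.8060 h


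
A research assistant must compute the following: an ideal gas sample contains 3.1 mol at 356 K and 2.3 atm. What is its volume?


PV = nRT  (R = 0.08206 L·atm/(mol·K))
V = nRT/P = 3.1×0.08206×356/2.3
= 39.375 L

39.375 L


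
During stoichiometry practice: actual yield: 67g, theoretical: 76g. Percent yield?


% yield = actual/theoretical × 100
= 67/76 × 100
= 88.16%

88.16%


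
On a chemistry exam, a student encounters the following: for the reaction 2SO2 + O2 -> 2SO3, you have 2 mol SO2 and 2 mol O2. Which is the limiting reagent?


Mole ratio available / coefficient:
  SO2: 2/2 = 1.000
  O2: 2/1 = 2.000
Smaller ratio is limiting.

SO2


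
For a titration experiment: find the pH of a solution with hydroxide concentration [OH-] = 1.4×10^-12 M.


pOH = -log10([OH-]) = -log10(1.4×10^-12)
= 12 - log10(1.4) = 11.85
pH = 14 - pOH = 14 - 11.85 = 2.15

2.15


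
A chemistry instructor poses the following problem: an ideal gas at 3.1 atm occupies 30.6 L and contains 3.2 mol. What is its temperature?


PV = nRT  (R = 0.08206 L·atm/(mol·K))
T = PV/(nR) = 3.1×30.6/(3.2×0.08206)
= 94.86/0.262592
= 361.24 K

361.24 K


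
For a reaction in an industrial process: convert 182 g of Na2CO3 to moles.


M(Na2CO3) = 105.99 g/mol
n = mass/M = 182/105.99 = 1.7171 mol

1.7171 mol


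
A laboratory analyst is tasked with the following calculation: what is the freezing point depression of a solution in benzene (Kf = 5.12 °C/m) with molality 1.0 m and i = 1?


ΔTf = Kf × m × i
= 5.12 × 1.0 × 1
= 5.12 °C

5.12 °C


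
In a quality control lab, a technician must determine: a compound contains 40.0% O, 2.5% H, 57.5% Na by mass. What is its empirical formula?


Assume 100 g sample. Moles of each element:
  O: 40.0/16.0 = 2.5 mol
  H: 2.5/1.008 = 2.48 mol
  Na: 57.5/22.99 = 2.501 mol
Divide by smallest (2.48):
  O: 2.5/2.48 = 1.01
  H: 2.48/2.48 = 1.0
  Na: 2.501/2.48 = 1.01
Empirical formula: NaOH

NaOH


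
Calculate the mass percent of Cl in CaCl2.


M(CaCl2) = 1×40.08 + 2×35.45 = 110.98 g/mol
Mass of Cl = 2 × 35.45 = 70.90 g/mol
% Cl = 70.90/110.98 × 100 = 63.89%

63.89%


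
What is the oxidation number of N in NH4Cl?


x + 4(+1) + (-1) = 0, so x = -3
Oxidation number: -3

-3


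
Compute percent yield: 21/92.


% yield = actual/theoretical × 100
= 21/92 × 100
= 22.83%

22.83%


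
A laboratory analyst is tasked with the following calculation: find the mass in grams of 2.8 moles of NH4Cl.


M(NH4Cl) = 53.49 g/mol
mass = n × M = 2.8 × 53.49 = 149.77 g

149.77 g


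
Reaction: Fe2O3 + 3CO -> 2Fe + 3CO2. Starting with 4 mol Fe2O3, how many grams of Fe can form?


Mole ratio Fe:Fe2O3 = 2:1
n(Fe) = 4 × 2/1 = 8.000 mol
mass = 8.000 × 55.85 = 446.8 g

446.8 g


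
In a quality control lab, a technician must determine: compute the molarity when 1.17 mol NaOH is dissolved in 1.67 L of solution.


M = n/V = 1.17/1.67 = 0.701 mol/L

0.701 M


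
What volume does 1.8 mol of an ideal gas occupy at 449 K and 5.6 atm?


PV = nRT  (R = 0.08206 L·atm/(mol·K))
V = nRT/P = 1.8×0.08206×449/5.6
= 11.843 L

11.843 L


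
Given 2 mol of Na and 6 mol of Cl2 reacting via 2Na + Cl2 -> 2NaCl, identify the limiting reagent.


Mole ratio available / coefficient:
  Na: 2/2 = 1.000
  Cl2: 6/1 = 6.000
Smaller ratio is limiting.

Na


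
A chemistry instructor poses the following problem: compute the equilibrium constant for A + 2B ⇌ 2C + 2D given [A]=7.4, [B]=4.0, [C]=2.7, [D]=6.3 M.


Kc = [C]^2[D]^2/([A][B]^2)
= (2.7^2 × 6.3^2)/(7.4^1 × 4.0^2)
= 289.3401/118.4
= 2.444

2.444


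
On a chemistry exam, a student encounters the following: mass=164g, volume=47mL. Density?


ρ = mass/volume
= 164/47
= 3.489 g/mL

3.489 g/mL


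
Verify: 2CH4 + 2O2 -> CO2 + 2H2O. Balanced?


Equation: 2CH4 + 2O2 -> CO2 + 2H2O
Check atoms: C: 2≠1, H: 8≠4, O: 4=4
Not balanced

No, not balanced


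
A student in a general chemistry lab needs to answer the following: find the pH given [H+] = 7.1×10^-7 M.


pH = -log10([H+]) = -log10(7.1×10^-7)
= 7 - log10(7.1)
= 7 - 0.85
= 6.15

6.15


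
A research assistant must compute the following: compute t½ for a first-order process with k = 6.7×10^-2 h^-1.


t½ = ln2/k = 0.693147/(6.7×10^-2 h^-1)
= 10.35 h

10.35 h


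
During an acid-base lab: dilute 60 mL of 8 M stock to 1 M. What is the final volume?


C1V1 = C2V2
8 × 60 = 1 × V2
V2 = 480/1 = 480.0 mL

480.0 mL


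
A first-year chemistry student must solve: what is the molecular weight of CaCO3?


M(CaCO3) = 1×40.08 + 1×12.01 + 3×16.0
= 40.08 + 12.01 + 48.0
= 100.09 g/mol

100.09 g/mol


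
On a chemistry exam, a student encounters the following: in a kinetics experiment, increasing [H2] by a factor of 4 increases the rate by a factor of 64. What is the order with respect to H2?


rate ∝ [H2]^n
4^n = 64 → n = 3
Order in H2: 3

3


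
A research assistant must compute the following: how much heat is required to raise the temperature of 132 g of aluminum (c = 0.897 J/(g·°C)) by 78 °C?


q = mcΔT = 132 × 0.897 × 78
= 9235.51 J

9235.51 J


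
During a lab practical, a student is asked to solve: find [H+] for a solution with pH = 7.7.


[H+] = 10^(-pH) = 10^(-7.7)
= 2.0×10^-8 M

2.0×10^-8 M


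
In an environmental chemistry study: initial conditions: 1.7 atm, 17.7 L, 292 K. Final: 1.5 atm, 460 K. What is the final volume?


P1V1/T1 = P2V2/T2
V2 = P1V1T2/(T1P2)
= 1.7×17.7×460/(292×1.5)
= 31.601 L

31.601 L


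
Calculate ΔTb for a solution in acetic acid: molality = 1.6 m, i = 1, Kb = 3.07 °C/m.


ΔTb = Kb × m × i
= 3.07 × 1.6 × 1
= 4.912 °C

4.912 °C


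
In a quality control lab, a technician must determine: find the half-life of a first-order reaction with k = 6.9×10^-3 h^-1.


t½ = ln2/k = 0.693147/(6.9×10^-3 h^-1)
= 100.5 h

100.5 h


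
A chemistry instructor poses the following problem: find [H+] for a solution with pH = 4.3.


[H+] = 10^(-pH) = 10^(-4.3)
= 5.01×10^-5 M

5.01×10^-5 M


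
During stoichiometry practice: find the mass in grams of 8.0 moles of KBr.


M(KBr) = 119.0 g/mol
mass = n × M = 8.0 × 119.0 = 952.00 g

952.00 g


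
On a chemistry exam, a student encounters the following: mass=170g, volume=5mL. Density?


ρ = mass/volume
= 170/5
= 34.0 g/mL

34.0 g/mL


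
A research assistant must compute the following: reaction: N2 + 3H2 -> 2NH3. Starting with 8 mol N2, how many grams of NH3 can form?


Mole ratio NH3:N2 = 2:1
n(NH3) = 8 × 2/1 = 16.000 mol
mass = 16.000 × 17.03 = 272.48 g

272.48 g


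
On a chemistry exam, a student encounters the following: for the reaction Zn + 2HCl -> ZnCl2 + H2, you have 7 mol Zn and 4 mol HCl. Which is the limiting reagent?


Mole ratio available / coefficient:
  Zn: 7/1 = 7.000
  HCl: 4/2 = 2.000
Smaller ratio is limiting.

HCl


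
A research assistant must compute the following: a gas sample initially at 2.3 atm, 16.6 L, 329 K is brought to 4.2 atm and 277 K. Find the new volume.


P1V1/T1 = P2V2/T2
V2 = P1V1T2/(T1P2)
= 2.3×16.6×277/(329×4.2)
= 7.654 L

7.654 L


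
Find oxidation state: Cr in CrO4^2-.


x + 4(-2) = -2, so x = +6
Oxidation number: +6

+6


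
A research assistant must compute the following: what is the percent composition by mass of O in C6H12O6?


M(C6H12O6) = 6×12.01 + 12×1.008 + 6×16.0 = 180.156 g/mol
Mass of O = 6 × 16.0 = 96.00 g/mol
% O = 96.00/180.156 × 100 = 53.29%

53.29%


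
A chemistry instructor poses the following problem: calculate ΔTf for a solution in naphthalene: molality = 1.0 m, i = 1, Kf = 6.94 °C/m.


ΔTf = Kf × m × i
= 6.94 × 1.0 × 1
= 6.94 °C

6.94 °C


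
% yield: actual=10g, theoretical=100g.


% yield = actual/theoretical × 100
= 10/100 × 100
= 10.0%

10.0%


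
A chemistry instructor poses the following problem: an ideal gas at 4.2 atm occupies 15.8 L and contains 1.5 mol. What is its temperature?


PV = nRT  (R = 0.08206 L·atm/(mol·K))
T = PV/(nR) = 4.2×15.8/(1.5×0.08206)
= 66.36/0.123090
= 539.12 K

539.12 K


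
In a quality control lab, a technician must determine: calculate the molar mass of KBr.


M(KBr) = 1×39.1 + 1×79.9
= 39.1 + 79.9
= 119.0 g/mol

119.0 g/mol


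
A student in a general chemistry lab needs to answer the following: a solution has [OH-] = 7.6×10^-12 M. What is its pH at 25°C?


pOH = -log10([OH-]) = -log10(7.6×10^-12)
= 12 - log10(7.6) = 11.12
pH = 14 - pOH = 14 - 11.12 = 2.88

2.88


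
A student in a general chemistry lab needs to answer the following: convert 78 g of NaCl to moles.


M(NaCl) = 58.44 g/mol
n = mass/M = 78/58.44 = 1.3347 mol

1.3347 mol


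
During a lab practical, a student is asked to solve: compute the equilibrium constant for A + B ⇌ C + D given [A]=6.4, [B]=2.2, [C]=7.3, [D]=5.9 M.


Kc = [C][D]/([A][B])
= (7.3^1 × 5.9^1)/(6.4^1 × 2.2^1)
= 43.07/14.08
= 3.059

3.059


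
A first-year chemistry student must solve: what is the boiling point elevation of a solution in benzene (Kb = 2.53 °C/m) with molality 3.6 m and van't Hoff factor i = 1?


ΔTb = Kb × m × i
= 2.53 × 3.6 × 1
= 9.108 °C

9.108 °C


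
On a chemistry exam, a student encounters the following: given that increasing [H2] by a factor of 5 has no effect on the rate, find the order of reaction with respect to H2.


rate ∝ [H2]^n
rate ∝ [H2]^0
Order in H2: 0

0


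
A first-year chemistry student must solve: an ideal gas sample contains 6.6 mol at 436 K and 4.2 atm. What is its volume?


PV = nRT  (R = 0.08206 L·atm/(mol·K))
V = nRT/P = 6.6×0.08206×436/4.2
= 56.223 L

56.223 L


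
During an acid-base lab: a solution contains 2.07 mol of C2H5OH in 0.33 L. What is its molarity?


M = n/V = 2.07/0.33 = 6.273 mol/L

6.273 M


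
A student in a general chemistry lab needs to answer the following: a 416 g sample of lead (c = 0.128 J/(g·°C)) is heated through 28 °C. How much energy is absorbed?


q = mcΔT = 416 × 0.128 × 28
= 1490.94 J

1490.94 J


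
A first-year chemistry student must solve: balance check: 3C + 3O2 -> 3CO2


Equation: 3C + 3O2 -> 3CO2
Check atoms: C: 3=3, O: 6=6
Balanced

Yes, balanced


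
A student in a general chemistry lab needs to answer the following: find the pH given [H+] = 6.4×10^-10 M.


pH = -log10([H+]) = -log10(6.4×10^-10)
= 10 - log10(6.4)
= 10 - 0.81
= 9.19

9.19


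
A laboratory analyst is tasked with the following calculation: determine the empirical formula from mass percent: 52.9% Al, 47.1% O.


Assume 100 g sample. Moles of each element:
  Al: 52.9/26.98 = 1.961 mol
  O: 47.1/16.0 = 2.944 mol
Divide by smallest (1.961):
  Al: 1.961/1.961 = 1.0
  O: 2.944/1.961 = 1.5
Multiply all ratios by 2 to obtain whole numbers.
Empirical formula: Al2O3

Al2O3


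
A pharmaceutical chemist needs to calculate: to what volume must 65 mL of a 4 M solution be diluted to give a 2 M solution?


C1V1 = C2V2
4 × 65 = 2 × V2
V2 = 260/2 = 130.0 mL

130.0 mL


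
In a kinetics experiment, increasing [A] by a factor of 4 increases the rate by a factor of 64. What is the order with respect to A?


rate ∝ [A]^n
4^n = 64 → n = 3
Order in A: 3

3


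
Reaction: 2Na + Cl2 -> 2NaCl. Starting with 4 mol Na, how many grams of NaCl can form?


Mole ratio NaCl:Na = 2:2
n(NaCl) = 4 × 2/2 = 4.000 mol
mass = 4.000 × 58.44 = 233.76 g

233.76 g


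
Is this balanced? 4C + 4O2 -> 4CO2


Equation: 4C + 4O2 -> 4CO2
Check atoms: C: 4=4, O: 8=8
Balanced

Yes, balanced


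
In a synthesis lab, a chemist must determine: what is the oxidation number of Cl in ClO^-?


x + (-2) = -1, so x = +1
Oxidation number: +1

+1


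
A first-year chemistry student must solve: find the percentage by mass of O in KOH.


M(KOH) = 1×39.1 + 1×16.0 + 1×1.008 = 56.108 g/mol
Mass of O = 1 × 16.0 = 16.00 g/mol
% O = 16.00/56.108 × 100 = 28.52%

28.52%


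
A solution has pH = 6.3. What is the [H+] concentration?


[H+] = 10^(-pH) = 10^(-6.3)
= 5.01×10^-7 M

5.01×10^-7 M


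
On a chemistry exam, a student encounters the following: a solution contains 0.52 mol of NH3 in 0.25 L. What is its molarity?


M = n/V = 0.52/0.25 = 2.080 mol/L

2.080 M


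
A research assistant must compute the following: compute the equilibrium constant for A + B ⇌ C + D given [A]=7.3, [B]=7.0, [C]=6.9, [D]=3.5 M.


Kc = [C][D]/([A][B])
= (6.9^1 × 3.5^1)/(7.3^1 × 7.0^1)
= 24.15/51.1
= 0.4726

0.4726


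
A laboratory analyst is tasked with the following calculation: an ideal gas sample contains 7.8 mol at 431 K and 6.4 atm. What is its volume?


PV = nRT  (R = 0.08206 L·atm/(mol·K))
V = nRT/P = 7.8×0.08206×431/6.4
= 43.105 L

43.105 L


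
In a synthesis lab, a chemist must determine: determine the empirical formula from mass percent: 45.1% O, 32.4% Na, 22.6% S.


Assume 100 g sample. Moles of each element:
  O: 45.1/16.0 = 2.819 mol
  Na: 32.4/22.99 = 1.409 mol
  S: 22.6/32.07 = 0.705 mol
Divide by smallest (0.705):
  O: 2.819/0.705 = 4.0
  Na: 1.409/0.705 = 2.0
  S: 0.705/0.705 = 1.0
Empirical formula: Na2SO4

Na2SO4


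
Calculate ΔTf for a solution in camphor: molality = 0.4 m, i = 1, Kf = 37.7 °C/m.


ΔTf = Kf × m × i
= 37.7 × 0.4 × 1
= 15.08 °C

15.08 °C


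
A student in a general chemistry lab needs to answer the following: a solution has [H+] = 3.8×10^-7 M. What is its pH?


pH = -log10([H+]) = -log10(3.8×10^-7)
= 7 - log10(3.8)
= 7 - 0.58
= 6.42

6.42


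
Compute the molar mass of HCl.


M(HCl) = 1×1.008 + 1×35.45
= 1.01 + 35.45
= 36.46 g/mol

36.46 g/mol


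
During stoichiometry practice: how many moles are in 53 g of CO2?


M(CO2) = 44.01 g/mol
n = mass/M = 53/44.01 = 1.2043 mol

1.2043 mol


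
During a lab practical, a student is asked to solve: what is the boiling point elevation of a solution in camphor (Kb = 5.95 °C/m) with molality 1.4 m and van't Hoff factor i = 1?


ΔTb = Kb × m × i
= 5.95 × 1.4 × 1
= 8.33 °C

8.33 °C


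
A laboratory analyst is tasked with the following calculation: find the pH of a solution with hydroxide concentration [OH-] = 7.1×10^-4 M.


pOH = -log10([OH-]) = -log10(7.1×10^-4)
= 4 - log10(7.1) = 3.15
pH = 14 - pOH = 14 - 3.15 = 10.85

10.85


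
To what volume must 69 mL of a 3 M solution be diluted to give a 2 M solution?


C1V1 = C2V2
3 × 69 = 2 × V2
V2 = 207/2 = 103.5 mL

103.5 mL


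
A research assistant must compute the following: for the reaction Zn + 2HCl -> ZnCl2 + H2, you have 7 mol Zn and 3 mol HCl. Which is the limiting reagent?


Mole ratio available / coefficient:
  Zn: 7/1 = 7.000
  HCl: 3/2 = 1.500
Smaller ratio is limiting.

HCl


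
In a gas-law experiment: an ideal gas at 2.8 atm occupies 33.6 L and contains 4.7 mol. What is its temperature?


PV = nRT  (R = 0.08206 L·atm/(mol·K))
T = PV/(nR) = 2.8×33.6/(4.7×0.08206)
= 94.08/0.385682
= 243.93 K

243.93 K


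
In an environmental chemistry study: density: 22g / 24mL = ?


ρ = mass/volume
= 22/24
= 0.917 g/mL

0.917 g/mL


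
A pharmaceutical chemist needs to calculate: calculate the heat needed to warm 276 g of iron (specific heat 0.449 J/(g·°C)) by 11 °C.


q = mcΔT = 276 × 0.449 × 11
= 1363.16 J

1363.16 J


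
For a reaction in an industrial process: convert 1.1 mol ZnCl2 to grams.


M(ZnCl2) = 136.28 g/mol
mass = n × M = 1.1 × 136.28 = 149.91 g

149.91 g


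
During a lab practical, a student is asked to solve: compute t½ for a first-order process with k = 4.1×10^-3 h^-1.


t½ = ln2/k = 0.693147/(4.1×10^-3 h^-1)
= 169.1 h

169.1 h


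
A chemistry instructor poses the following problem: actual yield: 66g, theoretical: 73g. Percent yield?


% yield = actual/theoretical × 100
= 66/73 × 100
= 90.41%

90.41%


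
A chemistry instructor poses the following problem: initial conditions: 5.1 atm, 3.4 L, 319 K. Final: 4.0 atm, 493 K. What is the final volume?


P1V1/T1 = P2V2/T2
V2 = P1V1T2/(T1P2)
= 5.1×3.4×493/(319×4.0)
= 6.7 L

6.7 L


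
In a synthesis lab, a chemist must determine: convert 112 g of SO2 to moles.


M(SO2) = 64.07 g/mol
n = mass/M = 112/64.07 = 1.7481 mol

1.7481 mol


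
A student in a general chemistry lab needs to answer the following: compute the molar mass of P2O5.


M(P2O5) = 2×30.97 + 5×16.0
= 61.94 + 80.0
= 141.94 g/mol

141.94 g/mol


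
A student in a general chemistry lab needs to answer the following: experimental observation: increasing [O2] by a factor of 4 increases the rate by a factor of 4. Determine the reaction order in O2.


rate ∝ [O2]^n
4^n = 4 → n = 1
Order in O2: 1

1


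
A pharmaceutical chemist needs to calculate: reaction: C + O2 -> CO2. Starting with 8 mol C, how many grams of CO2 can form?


Mole ratio CO2:C = 1:1
n(CO2) = 8 × 1/1 = 8.000 mol
mass = 8.000 × 44.01 = 352.08 g

352.08 g


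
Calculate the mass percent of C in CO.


M(CO) = 1×12.01 + 1×16.0 = 28.01 g/mol
Mass of C = 1 × 12.01 = 12.01 g/mol
% C = 12.01/28.01 × 100 = 42.88%

42.88%


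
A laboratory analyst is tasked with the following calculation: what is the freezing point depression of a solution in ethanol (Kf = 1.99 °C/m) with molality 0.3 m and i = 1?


ΔTf = Kf × m × i
= 1.99 × 0.3 × 1
= 0.597 °C

0.597 °C


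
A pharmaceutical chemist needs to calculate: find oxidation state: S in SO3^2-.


x + 3(-2) = -2, so x = +4
Oxidation number: +4

+4


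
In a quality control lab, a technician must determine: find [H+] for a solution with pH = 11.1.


[H+] = 10^(-pH) = 10^(-11.1)
= 7.94×10^-12 M

7.94×10^-12 M


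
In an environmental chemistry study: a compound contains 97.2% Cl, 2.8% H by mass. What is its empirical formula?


Assume 100 g sample. Moles of each element:
  Cl: 97.2/35.45 = 2.742 mol
  H: 2.8/1.008 = 2.778 mol
Divide by smallest (2.742):
  Cl: 2.742/2.742 = 1.0
  H: 2.778/2.742 = 1.01
Empirical formula: HCl

HCl


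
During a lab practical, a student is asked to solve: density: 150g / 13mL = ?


ρ = mass/volume
= 150/13
= 11.538 g/mL

11.538 g/mL


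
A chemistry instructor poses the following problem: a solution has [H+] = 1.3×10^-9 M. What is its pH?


pH = -log10([H+]) = -log10(1.3×10^-9)
= 9 - log10(1.3)
= 9 - 0.11
= 8.89

8.89


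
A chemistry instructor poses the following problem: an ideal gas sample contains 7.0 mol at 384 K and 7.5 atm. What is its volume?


PV = nRT  (R = 0.08206 L·atm/(mol·K))
V = nRT/P = 7.0×0.08206×384/7.5
= 29.41 L

29.41 L


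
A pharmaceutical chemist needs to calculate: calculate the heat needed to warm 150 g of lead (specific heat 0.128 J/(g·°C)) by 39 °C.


q = mcΔT = 150 × 0.128 × 39
= 748.80 J

748.80 J


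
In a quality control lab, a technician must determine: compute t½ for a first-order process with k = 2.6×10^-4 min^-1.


t½ = ln2/k = 0.693147/(2.6×10^-4 min^-1)
= 2666 min

2666 min


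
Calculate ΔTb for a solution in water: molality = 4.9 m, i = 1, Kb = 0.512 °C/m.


ΔTb = Kb × m × i
= 0.512 × 4.9 × 1
= 2.5088 °C

2.5088 °C


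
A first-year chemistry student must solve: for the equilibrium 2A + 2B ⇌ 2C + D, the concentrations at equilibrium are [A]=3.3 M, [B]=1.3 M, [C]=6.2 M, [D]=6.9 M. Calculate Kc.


Kc = [C]^2[D]/([A]^2[B]^2)
= (6.2^2 × 6.9^1)/(3.3^2 × 1.3^2)
= 265.236/18.4041
= 14.41

14.41


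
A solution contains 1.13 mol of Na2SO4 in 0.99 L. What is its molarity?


M = n/V = 1.13/0.99 = 1.141 mol/L

1.141 M


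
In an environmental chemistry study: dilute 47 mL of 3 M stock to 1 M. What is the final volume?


C1V1 = C2V2
3 × 47 = 1 × V2
V2 = 141/1 = 141.0 mL

141.0 mL
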